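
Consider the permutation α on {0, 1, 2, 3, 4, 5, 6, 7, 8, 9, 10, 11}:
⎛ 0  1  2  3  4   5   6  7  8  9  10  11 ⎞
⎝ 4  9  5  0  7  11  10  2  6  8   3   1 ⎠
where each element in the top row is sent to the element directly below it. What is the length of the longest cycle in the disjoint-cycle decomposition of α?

12

Decomposing into disjoint cycles gives (0, 4, 7, 2, 5, 11, 1, 9, 8, 6, 10, 3); the longest has length 12.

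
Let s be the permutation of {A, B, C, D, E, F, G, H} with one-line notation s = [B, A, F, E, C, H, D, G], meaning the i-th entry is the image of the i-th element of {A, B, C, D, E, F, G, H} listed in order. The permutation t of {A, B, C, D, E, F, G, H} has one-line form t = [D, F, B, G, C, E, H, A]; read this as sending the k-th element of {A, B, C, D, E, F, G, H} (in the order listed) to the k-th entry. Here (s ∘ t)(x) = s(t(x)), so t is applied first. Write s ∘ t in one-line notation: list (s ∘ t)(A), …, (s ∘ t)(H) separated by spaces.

E H A D F C G B

For each element, apply t then s: A → D → E; B → F → H; C → B → A; D → G → D; E → C → F; F → E → C; G → H → G; H → A → B.
Collecting the images, s ∘ t = [E H A D F C G B].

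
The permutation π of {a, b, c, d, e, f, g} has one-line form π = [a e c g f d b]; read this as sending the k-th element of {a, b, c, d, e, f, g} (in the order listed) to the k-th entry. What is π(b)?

b is element number 2 of the domain, and entry number 2 of the one-line form is e, so π(b) = e.

e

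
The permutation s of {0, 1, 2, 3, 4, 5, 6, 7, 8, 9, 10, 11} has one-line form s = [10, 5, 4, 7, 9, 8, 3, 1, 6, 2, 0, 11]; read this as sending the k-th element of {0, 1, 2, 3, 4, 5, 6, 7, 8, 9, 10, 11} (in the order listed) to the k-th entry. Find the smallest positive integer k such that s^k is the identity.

Writing s as disjoint cycles, the cycle lengths are 6, 3, 2, 1.
Since disjoint cycles commute, ord(s) = lcm(6, 3, 2) = 6.

6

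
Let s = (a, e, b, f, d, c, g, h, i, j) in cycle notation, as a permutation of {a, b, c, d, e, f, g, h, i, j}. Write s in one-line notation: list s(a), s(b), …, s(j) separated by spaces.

Each element maps to the next entry in its cycle (wrapping to the front): a→e, b→f, c→g, d→c, e→b, f→d, g→h, h→i, i→j, j→a.
So the one-line form is e f g c b d h i j a.

e f g c b d h i j a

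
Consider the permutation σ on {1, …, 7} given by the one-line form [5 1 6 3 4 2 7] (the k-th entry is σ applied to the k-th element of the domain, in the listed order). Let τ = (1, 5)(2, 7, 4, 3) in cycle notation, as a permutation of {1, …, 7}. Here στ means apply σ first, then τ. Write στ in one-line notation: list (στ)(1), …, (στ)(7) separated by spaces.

1 5 6 2 3 7 4

(στ)(x) = τ(σ(x)). Computing each image: τ(σ(1)) = τ(5) = 1, τ(σ(2)) = τ(1) = 5, τ(σ(3)) = τ(6) = 6, τ(σ(4)) = τ(3) = 2, τ(σ(5)) = τ(4) = 3, τ(σ(6)) = τ(2) = 7, τ(σ(7)) = τ(7) = 4.
Hence στ = [1 5 6 2 3 7 4].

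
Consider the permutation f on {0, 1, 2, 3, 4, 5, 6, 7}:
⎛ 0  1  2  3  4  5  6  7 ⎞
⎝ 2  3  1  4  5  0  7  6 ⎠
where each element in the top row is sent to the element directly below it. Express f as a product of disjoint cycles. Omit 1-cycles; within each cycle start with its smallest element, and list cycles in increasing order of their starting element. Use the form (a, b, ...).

(0, 2, 1, 3, 4, 5)(6, 7)

Iterating f from 0 gives 0 → 2 → 1 → 3 → 4 → 5 → 0; that is the 6-cycle (0, 2, 1, 3, 4, 5).
Repeating from the next unused element and collecting all non-trivial cycles gives (0, 2, 1, 3, 4, 5)(6, 7).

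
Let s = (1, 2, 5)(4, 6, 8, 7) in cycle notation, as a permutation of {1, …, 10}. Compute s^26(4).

8

4 lies in the 4-cycle (4, 6, 8, 7).
Since the cycle has length 4, s^26 acts on it the same as s^2 (26 mod 4 = 2).
Stepping 2 places around the cycle: 4 → 6 → 8.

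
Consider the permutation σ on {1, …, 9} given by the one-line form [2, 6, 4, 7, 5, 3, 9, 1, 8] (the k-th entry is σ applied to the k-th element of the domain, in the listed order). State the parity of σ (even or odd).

In disjoint-cycle form the cycle lengths are 8, 1.
A cycle is odd iff its length is even; σ has 1 even-length cycle, so sgn(σ) = (−1)^1 and σ is odd.

odd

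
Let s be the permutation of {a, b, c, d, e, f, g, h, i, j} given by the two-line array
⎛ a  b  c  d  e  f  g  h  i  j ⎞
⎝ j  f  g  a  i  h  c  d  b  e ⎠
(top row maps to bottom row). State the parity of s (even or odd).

even

In disjoint-cycle form the cycle lengths are 8, 2.
A cycle is odd iff its length is even; s has 2 even-length cycles, so sgn(s) = (−1)^2 and s is even.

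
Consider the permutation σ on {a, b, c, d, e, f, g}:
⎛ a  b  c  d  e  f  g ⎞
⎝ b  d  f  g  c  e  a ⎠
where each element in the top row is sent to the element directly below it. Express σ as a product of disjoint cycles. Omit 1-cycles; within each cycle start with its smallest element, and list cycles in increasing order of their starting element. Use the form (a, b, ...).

(a, b, d, g)(c, f, e)

Iterating σ from a gives a → b → d → g → a; that is the 4-cycle (a, b, d, g).
Repeating from the next unused element and collecting all non-trivial cycles gives (a, b, d, g)(c, f, e).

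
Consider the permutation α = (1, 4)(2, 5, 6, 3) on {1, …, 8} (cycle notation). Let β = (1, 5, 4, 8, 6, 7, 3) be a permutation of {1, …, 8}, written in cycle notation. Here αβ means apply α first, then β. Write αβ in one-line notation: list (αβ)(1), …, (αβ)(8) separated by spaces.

(αβ)(x) = β(α(x)). Computing each image: β(α(1)) = β(4) = 8, β(α(2)) = β(5) = 4, β(α(3)) = β(2) = 2, β(α(4)) = β(1) = 5, β(α(5)) = β(6) = 7, β(α(6)) = β(3) = 1, β(α(7)) = β(7) = 3, β(α(8)) = β(8) = 6.
Hence αβ = [8 4 2 5 7 1 3 6].

8 4 2 5 7 1 3 6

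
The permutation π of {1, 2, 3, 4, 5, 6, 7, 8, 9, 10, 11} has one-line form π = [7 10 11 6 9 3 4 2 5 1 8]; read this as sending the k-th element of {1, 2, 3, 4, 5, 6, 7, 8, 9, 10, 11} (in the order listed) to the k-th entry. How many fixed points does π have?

No element satisfies π(x) = x, so there are 0 fixed points.

0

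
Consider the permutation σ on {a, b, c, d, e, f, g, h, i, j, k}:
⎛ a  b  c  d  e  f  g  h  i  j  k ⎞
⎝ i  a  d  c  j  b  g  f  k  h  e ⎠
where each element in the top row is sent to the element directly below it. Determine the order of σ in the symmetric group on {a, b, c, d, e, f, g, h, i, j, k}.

8

The disjoint-cycle form of σ has cycle lengths 8, 2, 1.
The order of σ is the least common multiple of its cycle lengths: lcm(8, 2) = 8.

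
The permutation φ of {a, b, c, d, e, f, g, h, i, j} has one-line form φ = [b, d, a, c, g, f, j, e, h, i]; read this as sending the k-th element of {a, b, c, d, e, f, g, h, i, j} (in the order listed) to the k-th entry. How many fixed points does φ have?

The fixed points (elements with φ(x) = x) are {f}, so there is 1.

1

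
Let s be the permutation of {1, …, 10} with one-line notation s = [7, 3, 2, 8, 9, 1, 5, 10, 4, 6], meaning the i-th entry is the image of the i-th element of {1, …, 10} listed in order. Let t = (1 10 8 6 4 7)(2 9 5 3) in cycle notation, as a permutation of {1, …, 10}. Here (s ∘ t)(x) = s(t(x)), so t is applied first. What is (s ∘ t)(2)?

4

(s ∘ t)(2) = s(t(2)). t(2) = 9, then s(9) = 4. So (s ∘ t)(2) = 4.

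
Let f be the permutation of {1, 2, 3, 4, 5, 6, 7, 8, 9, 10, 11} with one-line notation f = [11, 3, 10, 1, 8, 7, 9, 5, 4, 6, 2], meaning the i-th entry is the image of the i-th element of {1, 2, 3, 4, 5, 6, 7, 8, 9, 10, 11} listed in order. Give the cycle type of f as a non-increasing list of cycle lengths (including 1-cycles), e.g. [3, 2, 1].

The disjoint cycles are (1 11 2 3 10 6 7 9 4)(5 8), with lengths 9, 2 in non-increasing order.

[9, 2]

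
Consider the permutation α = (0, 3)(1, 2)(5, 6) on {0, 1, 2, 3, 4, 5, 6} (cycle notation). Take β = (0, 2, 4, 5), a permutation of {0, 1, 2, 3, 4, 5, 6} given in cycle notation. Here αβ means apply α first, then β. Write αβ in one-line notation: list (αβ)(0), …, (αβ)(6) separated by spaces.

3 4 1 2 5 6 0

(αβ)(x) = β(α(x)). Computing each image: β(α(0)) = β(3) = 3, β(α(1)) = β(2) = 4, β(α(2)) = β(1) = 1, β(α(3)) = β(0) = 2, β(α(4)) = β(4) = 5, β(α(5)) = β(6) = 6, β(α(6)) = β(5) = 0.
Hence αβ = [3 4 1 2 5 6 0].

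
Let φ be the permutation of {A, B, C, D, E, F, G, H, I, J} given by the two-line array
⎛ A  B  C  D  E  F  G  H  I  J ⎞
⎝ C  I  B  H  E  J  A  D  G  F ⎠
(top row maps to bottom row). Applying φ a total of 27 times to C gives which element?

Tracing C → B → … returns to C after 5 steps, so C lies in a 5-cycle (A, C, B, I, G).
Powers repeat with period 5 on this cycle, and 27 mod 5 = 2, so φ^27(C) = φ^2(C).
Advancing 2 steps from C: C → B → I.

I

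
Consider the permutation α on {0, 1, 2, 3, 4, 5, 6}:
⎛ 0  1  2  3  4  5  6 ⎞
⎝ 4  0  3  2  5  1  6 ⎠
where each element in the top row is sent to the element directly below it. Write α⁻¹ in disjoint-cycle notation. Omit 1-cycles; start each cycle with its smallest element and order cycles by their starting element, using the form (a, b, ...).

(0, 1, 5, 4)(2, 3)

The cycle decomposition of α is (0, 4, 5, 1)(2, 3).
The inverse reverses every cycle; in canonical form, α⁻¹ = (0, 1, 5, 4)(2, 3).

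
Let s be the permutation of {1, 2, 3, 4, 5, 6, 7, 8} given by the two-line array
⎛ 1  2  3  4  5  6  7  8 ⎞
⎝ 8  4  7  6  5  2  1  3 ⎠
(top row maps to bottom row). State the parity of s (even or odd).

In disjoint-cycle form the cycle lengths are 4, 3, 1.
A cycle of length ℓ contributes ℓ−1 transpositions, so s is a product of 3 + 2 = 5 transpositions — odd.

odd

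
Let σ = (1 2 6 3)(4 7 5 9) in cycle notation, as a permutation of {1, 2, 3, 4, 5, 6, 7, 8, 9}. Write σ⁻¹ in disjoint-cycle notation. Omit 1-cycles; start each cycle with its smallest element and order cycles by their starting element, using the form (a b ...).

The inverse reverses each cycle.
After reversing and putting each cycle's least element first, σ⁻¹ = (1 3 6 2)(4 9 5 7).

(1 3 6 2)(4 9 5 7)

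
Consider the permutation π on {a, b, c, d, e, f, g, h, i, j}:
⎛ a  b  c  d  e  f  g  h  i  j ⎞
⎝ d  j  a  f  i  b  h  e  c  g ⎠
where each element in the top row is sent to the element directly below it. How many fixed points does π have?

0

No element satisfies π(x) = x, so there are 0 fixed points.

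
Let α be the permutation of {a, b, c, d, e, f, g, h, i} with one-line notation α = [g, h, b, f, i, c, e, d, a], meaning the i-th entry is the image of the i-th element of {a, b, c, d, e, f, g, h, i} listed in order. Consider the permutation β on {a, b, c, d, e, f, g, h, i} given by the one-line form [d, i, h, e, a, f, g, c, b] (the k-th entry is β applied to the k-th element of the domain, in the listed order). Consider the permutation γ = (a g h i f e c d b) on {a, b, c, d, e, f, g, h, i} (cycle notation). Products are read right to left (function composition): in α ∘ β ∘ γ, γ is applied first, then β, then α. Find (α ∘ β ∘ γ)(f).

(α ∘ β ∘ γ)(f) = α(β(γ(f))). γ(f) = e, then β(e) = a, then α(a) = g, so the result is g.

g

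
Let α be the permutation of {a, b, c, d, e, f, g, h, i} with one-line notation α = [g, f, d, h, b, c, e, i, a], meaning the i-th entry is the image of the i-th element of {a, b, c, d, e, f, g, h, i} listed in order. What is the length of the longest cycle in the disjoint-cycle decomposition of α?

Decomposing into disjoint cycles gives (a, g, e, b, f, c, d, h, i); the longest has length 9.

9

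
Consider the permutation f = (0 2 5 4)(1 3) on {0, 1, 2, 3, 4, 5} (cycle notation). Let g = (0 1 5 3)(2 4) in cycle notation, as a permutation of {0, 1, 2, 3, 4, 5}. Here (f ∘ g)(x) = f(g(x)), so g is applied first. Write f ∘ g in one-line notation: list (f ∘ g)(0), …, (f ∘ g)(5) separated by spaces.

For each element, apply g then f: 0 → 1 → 3; 1 → 5 → 4; 2 → 4 → 0; 3 → 0 → 2; 4 → 2 → 5; 5 → 3 → 1.
So f ∘ g in one-line form is 3 4 0 2 5 1.

3 4 0 2 5 1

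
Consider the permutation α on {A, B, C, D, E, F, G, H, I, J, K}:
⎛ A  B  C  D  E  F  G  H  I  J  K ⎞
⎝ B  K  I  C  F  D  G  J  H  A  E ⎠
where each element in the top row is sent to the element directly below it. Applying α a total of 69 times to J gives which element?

H

Tracing J → A → … returns to J after 10 steps, so J lies in a 10-cycle (A, B, K, E, F, D, C, I, H, J).
On a 10-cycle, α^10 is the identity, so α^69 = α^9 there (69 ≡ 9 mod 10).
Stepping 9 places around the cycle: J → A → B → K → E → F → D → C → I → H.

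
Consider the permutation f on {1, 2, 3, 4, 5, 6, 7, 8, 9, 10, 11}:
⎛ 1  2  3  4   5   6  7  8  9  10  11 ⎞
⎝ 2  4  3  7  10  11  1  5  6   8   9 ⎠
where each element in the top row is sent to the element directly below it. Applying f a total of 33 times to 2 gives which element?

4

Tracing 2 → 4 → … returns to 2 after 4 steps, so 2 lies in a 4-cycle (1, 2, 4, 7).
On a 4-cycle, f^4 is the identity, so f^33 = f^1 there (33 ≡ 1 mod 4).
Advancing 1 step from 2: 2 → 4.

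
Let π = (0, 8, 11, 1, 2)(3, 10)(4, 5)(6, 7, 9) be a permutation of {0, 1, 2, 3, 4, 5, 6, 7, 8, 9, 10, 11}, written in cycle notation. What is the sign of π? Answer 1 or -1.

1

The cycle lengths are 5, 3, 2, 2.
A cycle of length ℓ contributes ℓ−1 transpositions, so π is a product of 4 + 2 + 1 + 1 = 8 transpositions — even.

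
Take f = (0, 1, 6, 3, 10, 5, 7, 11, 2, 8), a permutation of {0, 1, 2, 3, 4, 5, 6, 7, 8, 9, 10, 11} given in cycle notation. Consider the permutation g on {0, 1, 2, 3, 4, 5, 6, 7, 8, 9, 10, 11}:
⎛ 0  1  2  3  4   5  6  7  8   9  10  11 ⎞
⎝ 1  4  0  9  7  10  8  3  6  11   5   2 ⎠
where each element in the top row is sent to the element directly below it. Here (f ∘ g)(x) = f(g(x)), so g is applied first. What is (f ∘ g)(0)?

g(0) = 1, then f(1) = 6; composing gives (f ∘ g)(0) = 6.

6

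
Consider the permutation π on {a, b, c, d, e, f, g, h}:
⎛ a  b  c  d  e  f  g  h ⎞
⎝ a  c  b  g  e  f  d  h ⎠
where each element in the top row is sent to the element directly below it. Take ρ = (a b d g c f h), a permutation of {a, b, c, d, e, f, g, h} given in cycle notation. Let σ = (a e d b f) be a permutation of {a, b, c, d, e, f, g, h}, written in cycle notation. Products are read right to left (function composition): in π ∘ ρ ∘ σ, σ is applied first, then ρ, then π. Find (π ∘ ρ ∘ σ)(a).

e

Apply the permutations in order: σ(a) = e, then ρ(e) = e, then π(e) = e. So (π ∘ ρ ∘ σ)(a) = e.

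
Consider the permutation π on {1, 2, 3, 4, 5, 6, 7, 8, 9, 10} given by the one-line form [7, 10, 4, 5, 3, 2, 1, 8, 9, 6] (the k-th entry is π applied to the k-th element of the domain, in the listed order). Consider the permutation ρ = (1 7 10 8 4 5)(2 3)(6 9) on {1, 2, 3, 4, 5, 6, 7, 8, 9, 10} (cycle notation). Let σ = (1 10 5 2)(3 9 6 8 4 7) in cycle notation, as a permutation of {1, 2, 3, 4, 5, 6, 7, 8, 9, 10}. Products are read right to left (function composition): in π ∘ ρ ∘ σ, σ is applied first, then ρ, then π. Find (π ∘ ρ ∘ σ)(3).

2

Apply the permutations in order: σ(3) = 9, then ρ(9) = 6, then π(6) = 2. So (π ∘ ρ ∘ σ)(3) = 2.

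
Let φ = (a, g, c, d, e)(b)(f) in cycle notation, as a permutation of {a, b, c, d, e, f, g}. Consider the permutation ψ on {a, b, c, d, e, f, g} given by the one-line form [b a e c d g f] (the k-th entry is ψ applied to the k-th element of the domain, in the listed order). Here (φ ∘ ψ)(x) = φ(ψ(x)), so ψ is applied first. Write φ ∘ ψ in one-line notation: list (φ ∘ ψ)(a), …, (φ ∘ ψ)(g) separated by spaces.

b g a d e c f

(φ ∘ ψ)(x) = φ(ψ(x)). Computing each image: φ(ψ(a)) = φ(b) = b, φ(ψ(b)) = φ(a) = g, φ(ψ(c)) = φ(e) = a, φ(ψ(d)) = φ(c) = d, φ(ψ(e)) = φ(d) = e, φ(ψ(f)) = φ(g) = c, φ(ψ(g)) = φ(f) = f.
Hence φ ∘ ψ = [b g a d e c f].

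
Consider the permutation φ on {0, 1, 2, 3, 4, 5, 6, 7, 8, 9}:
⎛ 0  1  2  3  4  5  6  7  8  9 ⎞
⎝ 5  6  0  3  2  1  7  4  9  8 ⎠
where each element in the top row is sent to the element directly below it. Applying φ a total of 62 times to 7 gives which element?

Tracing 7 → 4 → … returns to 7 after 7 steps, so 7 lies in a 7-cycle (0 5 1 6 7 4 2).
Since the cycle has length 7, φ^62 acts on it the same as φ^6 (62 mod 7 = 6).
Stepping 6 places around the cycle: 7 → 4 → 2 → 0 → 5 → 1 → 6.

6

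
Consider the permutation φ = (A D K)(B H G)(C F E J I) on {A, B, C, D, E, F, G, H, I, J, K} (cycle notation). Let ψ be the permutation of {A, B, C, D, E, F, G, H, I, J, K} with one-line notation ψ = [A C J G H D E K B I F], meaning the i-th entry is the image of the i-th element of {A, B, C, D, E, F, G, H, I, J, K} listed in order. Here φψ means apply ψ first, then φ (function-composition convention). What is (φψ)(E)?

G

(φψ)(E) = φ(ψ(E)). ψ(E) = H, then φ(H) = G. So (φψ)(E) = G.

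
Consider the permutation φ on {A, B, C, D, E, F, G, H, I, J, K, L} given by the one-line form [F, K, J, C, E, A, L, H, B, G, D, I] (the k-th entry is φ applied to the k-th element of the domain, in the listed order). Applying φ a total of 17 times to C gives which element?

J

Tracing C → J → … returns to C after 8 steps, so C lies in an 8-cycle (B, K, D, C, J, G, L, I).
On an 8-cycle, φ^8 is the identity, so φ^17 = φ^1 there (17 ≡ 1 mod 8).
Stepping 1 place around the cycle: C → J.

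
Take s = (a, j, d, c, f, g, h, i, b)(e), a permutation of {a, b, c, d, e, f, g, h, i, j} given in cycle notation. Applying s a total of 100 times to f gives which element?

g

f lies in the 9-cycle (a, j, d, c, f, g, h, i, b).
Since the cycle has length 9, s^100 acts on it the same as s^1 (100 mod 9 = 1).
Stepping 1 place around the cycle: f → g.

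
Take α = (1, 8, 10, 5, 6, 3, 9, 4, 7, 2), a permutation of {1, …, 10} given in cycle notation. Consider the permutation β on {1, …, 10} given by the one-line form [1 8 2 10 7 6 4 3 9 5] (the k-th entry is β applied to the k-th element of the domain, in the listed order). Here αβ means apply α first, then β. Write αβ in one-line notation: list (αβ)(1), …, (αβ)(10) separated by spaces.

(αβ)(x) = β(α(x)). Computing each image: β(α(1)) = β(8) = 3, β(α(2)) = β(1) = 1, β(α(3)) = β(9) = 9, β(α(4)) = β(7) = 4, β(α(5)) = β(6) = 6, β(α(6)) = β(3) = 2, β(α(7)) = β(2) = 8, β(α(8)) = β(10) = 5, β(α(9)) = β(4) = 10, β(α(10)) = β(5) = 7.
Hence αβ = [3 1 9 4 6 2 8 5 10 7].

3 1 9 4 6 2 8 5 10 7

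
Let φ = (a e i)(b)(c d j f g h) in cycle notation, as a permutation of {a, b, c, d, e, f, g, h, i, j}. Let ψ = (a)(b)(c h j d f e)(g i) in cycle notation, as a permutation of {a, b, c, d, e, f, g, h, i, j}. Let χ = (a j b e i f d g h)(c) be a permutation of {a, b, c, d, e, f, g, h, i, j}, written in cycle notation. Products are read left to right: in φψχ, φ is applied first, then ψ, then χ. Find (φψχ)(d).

g

Apply the permutations in order: φ(d) = j, then ψ(j) = d, then χ(d) = g. So (φψχ)(d) = g.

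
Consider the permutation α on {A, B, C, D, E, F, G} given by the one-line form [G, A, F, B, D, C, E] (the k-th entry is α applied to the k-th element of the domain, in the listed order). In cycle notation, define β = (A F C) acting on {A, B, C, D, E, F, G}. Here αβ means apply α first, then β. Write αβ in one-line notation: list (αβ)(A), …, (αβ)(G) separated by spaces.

G F C B D A E

Chase each element through α then β: A → G → G; B → A → F; C → F → C; D → B → B; E → D → D; F → C → A; G → E → E.
So αβ in one-line form is G F C B D A E.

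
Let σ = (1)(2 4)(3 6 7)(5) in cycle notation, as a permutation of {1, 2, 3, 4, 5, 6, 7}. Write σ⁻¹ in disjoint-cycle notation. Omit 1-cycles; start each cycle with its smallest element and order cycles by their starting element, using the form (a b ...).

If σ sends a → b within a cycle, σ⁻¹ sends b → a; equivalently, reverse each cycle.
Reversing each cycle of σ and rotating so the smallest element leads gives (2 4)(3 7 6).

(2 4)(3 7 6)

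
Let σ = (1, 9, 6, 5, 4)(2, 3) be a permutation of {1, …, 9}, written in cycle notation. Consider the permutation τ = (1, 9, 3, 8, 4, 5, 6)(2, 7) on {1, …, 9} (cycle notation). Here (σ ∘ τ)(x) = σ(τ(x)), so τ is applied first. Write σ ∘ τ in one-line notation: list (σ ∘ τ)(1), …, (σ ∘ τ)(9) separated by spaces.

6 7 8 4 5 9 3 1 2

Chase each element through τ then σ: 1 → 9 → 6; 2 → 7 → 7; 3 → 8 → 8; 4 → 5 → 4; 5 → 6 → 5; 6 → 1 → 9; 7 → 2 → 3; 8 → 4 → 1; 9 → 3 → 2.
So σ ∘ τ in one-line form is 6 7 8 4 5 9 3 1 2.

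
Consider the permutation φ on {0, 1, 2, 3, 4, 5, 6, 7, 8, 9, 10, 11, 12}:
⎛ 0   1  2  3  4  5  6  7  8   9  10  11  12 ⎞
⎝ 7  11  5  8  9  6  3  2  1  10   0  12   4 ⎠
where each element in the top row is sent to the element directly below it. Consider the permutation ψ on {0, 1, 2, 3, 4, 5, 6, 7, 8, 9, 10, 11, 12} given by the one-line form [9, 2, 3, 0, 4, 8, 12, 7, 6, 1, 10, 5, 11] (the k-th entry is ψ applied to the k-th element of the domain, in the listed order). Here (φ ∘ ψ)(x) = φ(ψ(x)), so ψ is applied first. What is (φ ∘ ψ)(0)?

10

First apply ψ: ψ(0) = 9, then φ(9) = 10. Thus (φ ∘ ψ)(0) = 10.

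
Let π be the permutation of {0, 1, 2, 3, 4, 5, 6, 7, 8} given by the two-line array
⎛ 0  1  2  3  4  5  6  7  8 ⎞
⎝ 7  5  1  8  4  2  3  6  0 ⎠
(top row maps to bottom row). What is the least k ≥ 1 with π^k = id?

Decomposing into disjoint cycles gives cycle lengths 5, 3, 1.
The order of π is the least common multiple of its cycle lengths: lcm(5, 3) = 15.

15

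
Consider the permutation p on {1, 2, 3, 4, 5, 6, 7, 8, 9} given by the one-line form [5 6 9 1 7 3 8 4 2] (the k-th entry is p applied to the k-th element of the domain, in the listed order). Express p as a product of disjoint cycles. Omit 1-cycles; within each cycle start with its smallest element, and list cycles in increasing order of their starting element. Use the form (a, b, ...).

(1, 5, 7, 8, 4)(2, 6, 3, 9)

From 1: 1 → 5 → 7 → 8 → 4 → 1, closing the cycle (1, 5, 7, 8, 4).
Repeating from the next unused element and collecting all non-trivial cycles gives (1, 5, 7, 8, 4)(2, 6, 3, 9).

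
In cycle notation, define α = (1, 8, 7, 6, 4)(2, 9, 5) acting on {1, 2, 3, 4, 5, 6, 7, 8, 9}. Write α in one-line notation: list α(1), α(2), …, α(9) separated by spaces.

Reading each image from the cycles: 1→8, 2→9, 3→3, 4→1, 5→2, 6→4, 7→6, 8→7, 9→5.
Listing these in domain order gives 8 9 3 1 2 4 6 7 5.

8 9 3 1 2 4 6 7 5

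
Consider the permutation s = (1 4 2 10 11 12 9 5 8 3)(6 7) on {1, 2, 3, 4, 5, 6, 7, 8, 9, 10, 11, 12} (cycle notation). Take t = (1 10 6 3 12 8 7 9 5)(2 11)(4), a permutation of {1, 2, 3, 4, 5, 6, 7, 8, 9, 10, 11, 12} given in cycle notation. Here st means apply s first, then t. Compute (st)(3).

10

s(3) = 1, then t(1) = 10; composing gives (st)(3) = 10.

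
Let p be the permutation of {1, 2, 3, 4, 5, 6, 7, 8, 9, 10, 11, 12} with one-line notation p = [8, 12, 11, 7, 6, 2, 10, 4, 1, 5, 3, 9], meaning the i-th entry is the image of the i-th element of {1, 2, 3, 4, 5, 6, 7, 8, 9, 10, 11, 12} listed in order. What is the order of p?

Writing p as disjoint cycles, the cycle lengths are 10, 2.
Since disjoint cycles commute, ord(p) = lcm(10, 2) = 10.

10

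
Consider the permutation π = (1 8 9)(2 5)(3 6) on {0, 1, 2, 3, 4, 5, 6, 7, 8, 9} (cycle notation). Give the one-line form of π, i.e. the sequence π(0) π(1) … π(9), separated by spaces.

0 8 5 6 4 2 3 7 9 1

Reading each image from the cycles: 0↦0, 1↦8, 2↦5, 3↦6, 4↦4, 5↦2, 6↦3, 7↦7, 8↦9, 9↦1.
Listing these in domain order gives 0 8 5 6 4 2 3 7 9 1.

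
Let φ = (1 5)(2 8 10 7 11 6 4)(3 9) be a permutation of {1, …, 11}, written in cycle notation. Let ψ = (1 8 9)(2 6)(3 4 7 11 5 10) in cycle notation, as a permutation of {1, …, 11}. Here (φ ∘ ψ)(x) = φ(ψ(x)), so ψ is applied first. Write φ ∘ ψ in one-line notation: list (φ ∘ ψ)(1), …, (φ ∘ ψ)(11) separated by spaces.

(φ ∘ ψ)(x) = φ(ψ(x)). Computing each image: φ(ψ(1)) = φ(8) = 10, φ(ψ(2)) = φ(6) = 4, φ(ψ(3)) = φ(4) = 2, φ(ψ(4)) = φ(7) = 11, φ(ψ(5)) = φ(10) = 7, φ(ψ(6)) = φ(2) = 8, φ(ψ(7)) = φ(11) = 6, φ(ψ(8)) = φ(9) = 3, φ(ψ(9)) = φ(1) = 5, φ(ψ(10)) = φ(3) = 9, φ(ψ(11)) = φ(5) = 1.
Hence φ ∘ ψ = [10 4 2 11 7 8 6 3 5 9 1].

10 4 2 11 7 8 6 3 5 9 1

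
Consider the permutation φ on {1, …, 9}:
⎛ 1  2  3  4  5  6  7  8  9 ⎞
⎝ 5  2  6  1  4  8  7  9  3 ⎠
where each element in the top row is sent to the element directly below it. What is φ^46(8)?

3

Tracing 8 → 9 → … returns to 8 after 4 steps, so 8 lies in a 4-cycle (3, 6, 8, 9).
Since the cycle has length 4, φ^46 acts on it the same as φ^2 (46 mod 4 = 2).
Advancing 2 steps from 8: 8 → 9 → 3.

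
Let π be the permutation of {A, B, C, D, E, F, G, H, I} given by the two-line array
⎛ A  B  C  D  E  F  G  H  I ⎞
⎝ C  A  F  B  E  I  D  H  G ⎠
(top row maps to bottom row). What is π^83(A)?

B

Tracing A → C → … returns to A after 7 steps, so A lies in a 7-cycle (A, C, F, I, G, D, B).
Powers repeat with period 7 on this cycle, and 83 mod 7 = 6, so π^83(A) = π^6(A).
Stepping 6 places around the cycle: A → C → F → I → G → D → B.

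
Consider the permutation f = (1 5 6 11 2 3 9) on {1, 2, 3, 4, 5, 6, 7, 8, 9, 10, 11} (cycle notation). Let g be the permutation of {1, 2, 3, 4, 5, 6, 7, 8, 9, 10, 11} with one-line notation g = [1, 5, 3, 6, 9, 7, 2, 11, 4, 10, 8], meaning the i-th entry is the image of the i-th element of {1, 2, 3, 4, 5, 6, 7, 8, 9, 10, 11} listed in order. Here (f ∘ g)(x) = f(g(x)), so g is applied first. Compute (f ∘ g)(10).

g(10) = 10, then f(10) = 10; composing gives (f ∘ g)(10) = 10.

10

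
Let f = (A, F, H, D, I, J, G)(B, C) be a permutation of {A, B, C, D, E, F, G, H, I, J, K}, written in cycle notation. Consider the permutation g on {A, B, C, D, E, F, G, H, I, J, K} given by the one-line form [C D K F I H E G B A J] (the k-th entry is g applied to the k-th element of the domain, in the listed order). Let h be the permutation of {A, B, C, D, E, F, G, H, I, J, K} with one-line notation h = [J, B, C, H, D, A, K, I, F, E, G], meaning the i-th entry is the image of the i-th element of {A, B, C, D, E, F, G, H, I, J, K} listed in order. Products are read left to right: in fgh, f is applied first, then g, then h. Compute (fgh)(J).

D

(fgh)(J) = h(g(f(J))). f(J) = G, then g(G) = E, then h(E) = D, so the result is D.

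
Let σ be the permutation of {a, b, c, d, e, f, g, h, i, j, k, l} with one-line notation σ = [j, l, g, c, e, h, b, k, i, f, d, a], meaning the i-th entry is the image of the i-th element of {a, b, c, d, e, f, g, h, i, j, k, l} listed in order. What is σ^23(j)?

Tracing j → f → … returns to j after 10 steps, so j lies in a 10-cycle (a j f h k d c g b l).
On a 10-cycle, σ^10 is the identity, so σ^23 = σ^3 there (23 ≡ 3 mod 10).
Stepping 3 places around the cycle: j → f → h → k.

k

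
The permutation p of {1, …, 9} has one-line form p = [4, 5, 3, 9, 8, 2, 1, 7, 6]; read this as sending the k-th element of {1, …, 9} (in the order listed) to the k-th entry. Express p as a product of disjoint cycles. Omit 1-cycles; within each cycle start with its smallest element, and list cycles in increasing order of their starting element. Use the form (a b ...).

(1 4 9 6 2 5 8 7)

From 1: 1 → 4 → 9 → 6 → 2 → 5 → 8 → 7 → 1, closing the cycle (1 4 9 6 2 5 8 7).
Repeating from the next unused element and collecting all non-trivial cycles gives (1 4 9 6 2 5 8 7).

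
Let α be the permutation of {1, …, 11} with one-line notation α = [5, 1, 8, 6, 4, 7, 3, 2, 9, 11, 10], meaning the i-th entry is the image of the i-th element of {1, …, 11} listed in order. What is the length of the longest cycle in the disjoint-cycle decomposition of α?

8

Decomposing into disjoint cycles gives (1, 5, 4, 6, 7, 3, 8, 2)(10, 11); the longest has length 8.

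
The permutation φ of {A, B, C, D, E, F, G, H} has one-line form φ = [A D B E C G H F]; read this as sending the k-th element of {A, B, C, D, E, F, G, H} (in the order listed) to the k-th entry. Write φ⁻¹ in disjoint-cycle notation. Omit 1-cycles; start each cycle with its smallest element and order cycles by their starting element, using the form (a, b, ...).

The cycle decomposition of φ is (B, D, E, C)(F, G, H).
Reversing each cycle (and rotating so the smallest element leads) gives φ⁻¹ = (B, C, E, D)(F, H, G).

(B, C, E, D)(F, H, G)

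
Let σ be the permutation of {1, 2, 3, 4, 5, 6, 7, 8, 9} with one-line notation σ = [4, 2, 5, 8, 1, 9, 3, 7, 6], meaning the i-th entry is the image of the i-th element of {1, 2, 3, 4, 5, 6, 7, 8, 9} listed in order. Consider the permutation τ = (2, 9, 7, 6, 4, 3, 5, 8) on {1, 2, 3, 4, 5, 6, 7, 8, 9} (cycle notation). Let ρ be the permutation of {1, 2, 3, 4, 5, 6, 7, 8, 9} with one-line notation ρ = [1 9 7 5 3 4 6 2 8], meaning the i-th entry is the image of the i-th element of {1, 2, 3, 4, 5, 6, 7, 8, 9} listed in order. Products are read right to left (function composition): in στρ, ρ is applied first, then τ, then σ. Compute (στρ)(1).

4

Apply the permutations in order: ρ(1) = 1, then τ(1) = 1, then σ(1) = 4. So (στρ)(1) = 4.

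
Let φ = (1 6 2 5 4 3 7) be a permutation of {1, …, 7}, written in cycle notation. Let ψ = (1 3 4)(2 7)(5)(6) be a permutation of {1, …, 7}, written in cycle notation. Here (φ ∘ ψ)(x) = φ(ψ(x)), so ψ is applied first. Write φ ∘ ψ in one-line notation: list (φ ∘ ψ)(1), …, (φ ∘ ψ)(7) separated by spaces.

7 1 3 6 4 2 5

Chase each element through ψ then φ: 1 → 3 → 7; 2 → 7 → 1; 3 → 4 → 3; 4 → 1 → 6; 5 → 5 → 4; 6 → 6 → 2; 7 → 2 → 5.
So φ ∘ ψ in one-line form is 7 1 3 6 4 2 5.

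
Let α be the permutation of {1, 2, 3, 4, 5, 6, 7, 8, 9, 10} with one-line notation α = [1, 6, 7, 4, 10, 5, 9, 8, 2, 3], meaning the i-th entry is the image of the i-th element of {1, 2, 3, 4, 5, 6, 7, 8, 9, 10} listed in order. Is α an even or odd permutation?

In disjoint-cycle form the cycle lengths are 7, 1, 1, 1.
A cycle is odd iff its length is even; α has 0 even-length cycles, so sgn(α) = (−1)^0 and α is even.

even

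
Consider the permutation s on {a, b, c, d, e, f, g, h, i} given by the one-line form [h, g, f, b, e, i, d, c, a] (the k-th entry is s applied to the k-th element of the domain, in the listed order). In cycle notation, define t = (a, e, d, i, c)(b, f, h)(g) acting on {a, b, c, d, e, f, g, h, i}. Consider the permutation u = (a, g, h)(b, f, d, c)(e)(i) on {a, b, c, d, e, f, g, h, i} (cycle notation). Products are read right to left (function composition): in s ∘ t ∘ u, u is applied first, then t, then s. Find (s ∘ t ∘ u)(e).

Chase e: u(e) = e; t(e) = d; s(d) = b. Hence (s ∘ t ∘ u)(e) = b.

b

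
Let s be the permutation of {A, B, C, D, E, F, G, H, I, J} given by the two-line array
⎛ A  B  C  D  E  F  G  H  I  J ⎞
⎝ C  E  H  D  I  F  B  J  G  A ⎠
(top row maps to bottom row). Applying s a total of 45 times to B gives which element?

E

Tracing B → E → … returns to B after 4 steps, so B lies in a 4-cycle (B E I G).
On a 4-cycle, s^4 is the identity, so s^45 = s^1 there (45 ≡ 1 mod 4).
Stepping 1 place around the cycle: B → E.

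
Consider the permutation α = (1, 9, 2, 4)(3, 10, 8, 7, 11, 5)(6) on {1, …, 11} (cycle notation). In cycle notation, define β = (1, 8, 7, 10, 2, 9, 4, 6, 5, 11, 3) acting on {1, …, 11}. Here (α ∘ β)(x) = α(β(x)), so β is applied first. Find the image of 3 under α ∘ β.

First apply β: β(3) = 1, then α(1) = 9. Thus (α ∘ β)(3) = 9.

9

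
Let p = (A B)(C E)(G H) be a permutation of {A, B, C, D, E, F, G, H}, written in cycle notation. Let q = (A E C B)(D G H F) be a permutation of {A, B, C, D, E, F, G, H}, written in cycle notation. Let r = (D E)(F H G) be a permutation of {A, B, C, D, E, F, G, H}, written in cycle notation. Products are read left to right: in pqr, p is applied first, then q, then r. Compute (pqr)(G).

Chase G: p(G) = H; q(H) = F; r(F) = H. Hence (pqr)(G) = H.

H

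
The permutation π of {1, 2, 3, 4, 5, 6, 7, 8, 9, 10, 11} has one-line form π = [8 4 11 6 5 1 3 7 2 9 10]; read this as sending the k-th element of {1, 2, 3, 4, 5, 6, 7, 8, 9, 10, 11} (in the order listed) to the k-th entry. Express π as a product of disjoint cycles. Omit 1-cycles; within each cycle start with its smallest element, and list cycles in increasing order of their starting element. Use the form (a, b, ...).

Iterating π from 1 gives 1 → 8 → 7 → 3 → 11 → 10 → 9 → 2 → 4 → 6 → 1; that is the 10-cycle (1, 8, 7, 3, 11, 10, 9, 2, 4, 6).
Continuing from each remaining unvisited element yields (1, 8, 7, 3, 11, 10, 9, 2, 4, 6).

(1, 8, 7, 3, 11, 10, 9, 2, 4, 6)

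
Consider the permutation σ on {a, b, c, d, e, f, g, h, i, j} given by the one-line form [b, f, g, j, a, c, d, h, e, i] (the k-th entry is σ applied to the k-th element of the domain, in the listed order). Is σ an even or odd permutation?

In disjoint-cycle form the cycle lengths are 9, 1.
A cycle of length ℓ contributes ℓ−1 transpositions, so σ is a product of 8 transpositions — even.

even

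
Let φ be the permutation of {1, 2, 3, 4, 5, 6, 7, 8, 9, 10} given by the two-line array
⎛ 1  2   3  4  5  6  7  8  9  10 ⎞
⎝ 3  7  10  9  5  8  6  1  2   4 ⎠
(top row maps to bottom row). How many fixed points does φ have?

1

The fixed points (elements with φ(x) = x) are {5}, so there is 1.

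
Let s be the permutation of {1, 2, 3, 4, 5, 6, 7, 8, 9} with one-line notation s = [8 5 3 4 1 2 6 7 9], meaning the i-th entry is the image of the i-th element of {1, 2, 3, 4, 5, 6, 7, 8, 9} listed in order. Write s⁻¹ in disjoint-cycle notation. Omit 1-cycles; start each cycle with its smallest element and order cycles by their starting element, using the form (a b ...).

The cycle decomposition of s is (1 8 7 6 2 5).
The inverse reverses every cycle; in canonical form, s⁻¹ = (1 5 2 6 7 8).

(1 5 2 6 7 8)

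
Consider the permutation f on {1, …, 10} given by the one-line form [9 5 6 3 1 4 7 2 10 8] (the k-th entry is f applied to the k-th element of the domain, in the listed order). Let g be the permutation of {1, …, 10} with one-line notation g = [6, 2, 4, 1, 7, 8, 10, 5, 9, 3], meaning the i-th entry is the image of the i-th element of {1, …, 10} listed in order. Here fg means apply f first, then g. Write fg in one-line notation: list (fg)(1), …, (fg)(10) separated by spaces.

9 7 8 4 6 1 10 2 3 5

Chase each element through f then g: 1 → 9 → 9; 2 → 5 → 7; 3 → 6 → 8; 4 → 3 → 4; 5 → 1 → 6; 6 → 4 → 1; 7 → 7 → 10; 8 → 2 → 2; 9 → 10 → 3; 10 → 8 → 5.
Collecting the images, fg = [9 7 8 4 6 1 10 2 3 5].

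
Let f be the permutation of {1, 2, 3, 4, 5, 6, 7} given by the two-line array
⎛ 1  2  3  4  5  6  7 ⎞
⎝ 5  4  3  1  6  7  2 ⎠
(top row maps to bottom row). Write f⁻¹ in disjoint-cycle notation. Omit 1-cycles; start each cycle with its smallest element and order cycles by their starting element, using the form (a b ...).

(1 4 2 7 6 5)

First write f in disjoint cycles: (1 5 6 7 2 4).
The inverse reverses every cycle; in canonical form, f⁻¹ = (1 4 2 7 6 5).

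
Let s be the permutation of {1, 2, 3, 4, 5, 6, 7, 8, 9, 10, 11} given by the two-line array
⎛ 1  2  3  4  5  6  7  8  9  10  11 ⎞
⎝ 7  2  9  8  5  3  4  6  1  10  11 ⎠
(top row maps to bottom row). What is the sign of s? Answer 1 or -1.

In disjoint-cycle form the cycle lengths are 7, 1, 1, 1, 1.
A cycle is odd iff its length is even; s has 0 even-length cycles, so sgn(s) = (−1)^0 and s is even.

1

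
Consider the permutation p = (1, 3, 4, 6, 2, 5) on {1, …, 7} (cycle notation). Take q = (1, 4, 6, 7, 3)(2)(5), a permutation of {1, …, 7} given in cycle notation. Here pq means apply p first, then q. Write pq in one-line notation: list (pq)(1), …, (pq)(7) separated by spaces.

(pq)(x) = q(p(x)). Computing each image: q(p(1)) = q(3) = 1, q(p(2)) = q(5) = 5, q(p(3)) = q(4) = 6, q(p(4)) = q(6) = 7, q(p(5)) = q(1) = 4, q(p(6)) = q(2) = 2, q(p(7)) = q(7) = 3.
Hence pq = [1 5 6 7 4 2 3].

1 5 6 7 4 2 3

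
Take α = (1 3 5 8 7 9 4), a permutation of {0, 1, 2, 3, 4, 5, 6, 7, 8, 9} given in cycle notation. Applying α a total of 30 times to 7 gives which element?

4

7 lies in the 7-cycle (1 3 5 8 7 9 4).
On a 7-cycle, α^7 is the identity, so α^30 = α^2 there (30 ≡ 2 mod 7).
Advancing 2 steps from 7: 7 → 9 → 4.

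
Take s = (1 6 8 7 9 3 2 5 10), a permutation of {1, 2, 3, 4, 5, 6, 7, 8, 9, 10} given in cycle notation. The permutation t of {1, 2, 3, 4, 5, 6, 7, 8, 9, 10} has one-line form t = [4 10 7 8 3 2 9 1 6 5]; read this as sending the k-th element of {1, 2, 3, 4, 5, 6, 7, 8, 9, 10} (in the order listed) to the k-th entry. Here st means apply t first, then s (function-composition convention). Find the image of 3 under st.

9

(st)(3) = s(t(3)). t(3) = 7, then s(7) = 9. So (st)(3) = 9.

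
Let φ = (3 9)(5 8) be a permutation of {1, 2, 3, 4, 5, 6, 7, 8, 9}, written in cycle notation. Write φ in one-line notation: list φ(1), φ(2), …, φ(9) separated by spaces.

1 2 9 4 8 6 7 5 3

Each element maps to the next entry in its cycle (wrapping to the front): 1↦1, 2↦2, 3↦9, 4↦4, 5↦8, 6↦6, 7↦7, 8↦5, 9↦3.
So the one-line form is 1 2 9 4 8 6 7 5 3.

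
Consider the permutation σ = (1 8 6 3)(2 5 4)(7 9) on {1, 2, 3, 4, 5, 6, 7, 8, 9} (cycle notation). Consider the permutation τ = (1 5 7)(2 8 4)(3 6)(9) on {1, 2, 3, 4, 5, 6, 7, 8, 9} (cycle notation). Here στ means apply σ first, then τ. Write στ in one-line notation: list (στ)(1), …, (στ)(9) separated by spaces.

4 7 5 8 2 6 9 3 1

Chase each element through σ then τ: 1 → 8 → 4; 2 → 5 → 7; 3 → 1 → 5; 4 → 2 → 8; 5 → 4 → 2; 6 → 3 → 6; 7 → 9 → 9; 8 → 6 → 3; 9 → 7 → 1.
Collecting the images, στ = [4 7 5 8 2 6 9 3 1].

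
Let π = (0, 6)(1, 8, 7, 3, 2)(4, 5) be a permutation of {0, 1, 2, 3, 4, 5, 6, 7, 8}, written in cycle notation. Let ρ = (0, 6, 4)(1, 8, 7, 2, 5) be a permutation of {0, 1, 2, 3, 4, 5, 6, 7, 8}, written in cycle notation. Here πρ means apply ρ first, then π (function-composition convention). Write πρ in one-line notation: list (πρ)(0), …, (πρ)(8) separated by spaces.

(πρ)(x) = π(ρ(x)). Computing each image: π(ρ(0)) = π(6) = 0, π(ρ(1)) = π(8) = 7, π(ρ(2)) = π(5) = 4, π(ρ(3)) = π(3) = 2, π(ρ(4)) = π(0) = 6, π(ρ(5)) = π(1) = 8, π(ρ(6)) = π(4) = 5, π(ρ(7)) = π(2) = 1, π(ρ(8)) = π(7) = 3.
Hence πρ = [0 7 4 2 6 8 5 1 3].

0 7 4 2 6 8 5 1 3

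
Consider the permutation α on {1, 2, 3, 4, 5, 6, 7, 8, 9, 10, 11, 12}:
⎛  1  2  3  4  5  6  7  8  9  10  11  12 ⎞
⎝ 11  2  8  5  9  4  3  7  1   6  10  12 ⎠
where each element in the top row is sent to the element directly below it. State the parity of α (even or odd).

even

In disjoint-cycle form the cycle lengths are 7, 3, 1, 1.
A cycle of length ℓ contributes ℓ−1 transpositions, so α is a product of 6 + 2 = 8 transpositions — even.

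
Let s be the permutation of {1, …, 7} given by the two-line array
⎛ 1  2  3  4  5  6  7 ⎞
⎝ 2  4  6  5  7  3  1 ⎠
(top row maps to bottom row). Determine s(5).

The entry below 5 in the array is 7, so s(5) = 7.

7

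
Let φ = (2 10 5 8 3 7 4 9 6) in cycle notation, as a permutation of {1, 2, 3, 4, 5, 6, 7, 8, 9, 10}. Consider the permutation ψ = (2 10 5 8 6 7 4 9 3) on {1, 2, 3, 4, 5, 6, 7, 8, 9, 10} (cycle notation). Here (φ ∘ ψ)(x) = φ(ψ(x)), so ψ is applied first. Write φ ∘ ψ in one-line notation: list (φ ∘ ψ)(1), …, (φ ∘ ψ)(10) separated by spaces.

Chase each element through ψ then φ: 1 → 1 → 1; 2 → 10 → 5; 3 → 2 → 10; 4 → 9 → 6; 5 → 8 → 3; 6 → 7 → 4; 7 → 4 → 9; 8 → 6 → 2; 9 → 3 → 7; 10 → 5 → 8.
So φ ∘ ψ in one-line form is 1 5 10 6 3 4 9 2 7 8.

1 5 10 6 3 4 9 2 7 8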